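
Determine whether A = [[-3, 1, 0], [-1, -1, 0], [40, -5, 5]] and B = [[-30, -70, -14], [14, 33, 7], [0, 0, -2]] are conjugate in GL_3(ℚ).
Both have characteristic polynomial (x - 5)(x + 2)^2, but the minimal polynomial of A is (x - 5)(x + 2)^2 while the minimal polynomial of B is (x - 5)(x + 2). The minimal polynomial is a similarity invariant, so A and B are not similar.

No.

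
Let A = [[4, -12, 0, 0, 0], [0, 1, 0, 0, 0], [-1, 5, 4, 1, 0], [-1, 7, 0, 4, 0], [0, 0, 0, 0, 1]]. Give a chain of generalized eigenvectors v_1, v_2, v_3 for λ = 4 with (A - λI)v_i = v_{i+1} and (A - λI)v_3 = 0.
v_1 = [[-1, 0, 0, -1, 0]]^T, v_2 = [[0, 0, 0, 1, 0]]^T, v_3 = [[0, 0, 1, 0, 0]]^T

We seek v_1 ∈ ker((A - 4I)^3) \ ker((A - 4I)^2), then set v_{i+1} = (A - 4I) v_i.

One such chain is v_1 = [[-1, 0, 0, -1, 0]]^T, v_2 = [[0, 0, 0, 1, 0]]^T, v_3 = [[0, 0, 1, 0, 0]]^T. Check: (A - 4I) v_3 = [[0, 0, 0, 0, 0]]^T = 0.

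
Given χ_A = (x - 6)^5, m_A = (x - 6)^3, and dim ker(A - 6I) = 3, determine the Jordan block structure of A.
Jordan blocks: (6, 3), (6, 1), (6, 1)

λ = 6: algebraic multiplicity 5 (exponent in χ_A), largest block size 3 (exponent in m_A), 3 blocks (geometric multiplicity). These force block sizes [3, 1, 1].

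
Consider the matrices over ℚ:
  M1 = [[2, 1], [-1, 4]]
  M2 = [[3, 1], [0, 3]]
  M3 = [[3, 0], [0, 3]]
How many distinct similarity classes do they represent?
2 classes: {M1, M2}, {M3}

Characteristic polynomials: χ_{M1} = (x - 3)^2, χ_{M2} = (x - 3)^2, χ_{M3} = (x - 3)^2.

{M1, M2}: invariant factors (x - 3)^2.

{M3}: invariant factors x - 3, x - 3.

Matrices are similar if and only if their invariant-factor lists agree; the partition into similarity classes is {M1, M2}, {M3}.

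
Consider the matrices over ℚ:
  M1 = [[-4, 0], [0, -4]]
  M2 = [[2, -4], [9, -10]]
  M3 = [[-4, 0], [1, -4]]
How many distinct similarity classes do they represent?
Characteristic polynomials: χ_{M1} = (x + 4)^2, χ_{M2} = (x + 4)^2, χ_{M3} = (x + 4)^2.

{M1}: invariant factors x + 4, x + 4.

{M2, M3}: invariant factors (x + 4)^2.

Matrices are similar if and only if their invariant-factor lists agree; the partition into similarity classes is {M1}, {M2, M3}.

2 classes: {M1}, {M2, M3}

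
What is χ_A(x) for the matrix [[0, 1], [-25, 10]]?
χ_A(x) = (x - 5)^2

xI - A = [[x, -1], [25, x - 10]].

Expanding det(xI - A) along the first row:
det(xI - A) = + (x)·det([[x - 10]]) - (-1)·det([[25]]).

Evaluating gives χ_A(x) = x^2 - 10x + 25 = (x - 5)^2.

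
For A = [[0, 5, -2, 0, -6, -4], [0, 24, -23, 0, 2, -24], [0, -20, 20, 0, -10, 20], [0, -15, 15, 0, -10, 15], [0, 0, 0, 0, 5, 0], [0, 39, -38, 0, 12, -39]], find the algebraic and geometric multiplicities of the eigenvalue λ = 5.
algebraic multiplicity 2, geometric multiplicity 2

The characteristic polynomial is x^4(x - 5)^2, so the factor x - 5 appears with exponent 2: the algebraic multiplicity is 2.

rank(A - 5I) = 4, so the eigenspace has dimension 6 - 4 = 2: the geometric multiplicity is 2.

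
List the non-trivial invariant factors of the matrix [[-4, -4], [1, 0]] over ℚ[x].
The Jordan structure of A has elementary divisors (x + 2)^2. Arranging the block sizes at each eigenvalue in decreasing order and taking row products gives the invariant factors.

Invariant factors (smallest first, each dividing the next): (x + 2)^2.

Check: the last factor (x + 2)^2 is the minimal polynomial, and the product (x + 2)^2 is the characteristic polynomial.

(x + 2)^2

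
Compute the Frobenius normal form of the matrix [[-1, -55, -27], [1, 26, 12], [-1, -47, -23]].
The invariant factors of A (the non-unit diagonal entries of the Smith normal form of xI - A over ℚ[x]) are (x - 4)(x^2 + 2x - 1), each dividing the next. The characteristic polynomial is their product, (x - 4)(x^2 + 2x - 1).

The rational canonical form is the block-diagonal matrix of companion matrices C(f_i):
R = [[0, 0, -4], [1, 0, 9], [0, 1, 2]].

Note the characteristic polynomial does not split into linear factors over ℚ, so A has no Jordan form over ℚ; the rational canonical form exists over any field.

R = [[0, 0, -4], [1, 0, 9], [0, 1, 2]]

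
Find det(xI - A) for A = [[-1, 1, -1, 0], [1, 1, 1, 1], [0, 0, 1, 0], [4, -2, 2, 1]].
χ_A(x) = x^2(x - 1)^2

xI - A = [[x + 1, -1, 1, 0], [-1, x - 1, -1, -1], [0, 0, x - 1, 0], [-4, 2, -2, x - 1]].

Expanding det(xI - A) along the first row:
det(xI - A) = + (x + 1)·det([[x - 1, -1, -1], [0, x - 1, 0], [2, -2, x - 1]]) - (-1)·det([[-1, -1, -1], [0, x - 1, 0], [-4, -2, x - 1]]) + (1)·det([[-1, x - 1, -1], [0, 0, 0], [-4, 2, x - 1]]) - (0)·det([[-1, x - 1, -1], [0, 0, x - 1], [-4, 2, -2]]).

Evaluating gives χ_A(x) = x^4 - 2x^3 + x^2 = x^2(x - 1)^2.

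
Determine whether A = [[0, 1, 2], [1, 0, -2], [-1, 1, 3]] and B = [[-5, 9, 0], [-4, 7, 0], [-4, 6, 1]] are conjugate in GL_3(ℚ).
Two matrices over a field are similar if and only if they have the same invariant factors.

Both A and B have characteristic polynomial (x - 1)^3 and minimal polynomial (x - 1)^2. Computing further, both have invariant factors x - 1, (x - 1)^2. Hence A and B are similar.

Yes.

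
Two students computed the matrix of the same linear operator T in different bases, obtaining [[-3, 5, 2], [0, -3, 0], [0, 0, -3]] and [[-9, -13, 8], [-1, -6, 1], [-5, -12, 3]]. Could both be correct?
No.

trace(A) = -9 but trace(B) = -12. The trace is a similarity invariant, so A and B are not similar.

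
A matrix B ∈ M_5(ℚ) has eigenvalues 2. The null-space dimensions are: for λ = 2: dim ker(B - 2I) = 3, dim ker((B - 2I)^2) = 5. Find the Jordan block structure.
Jordan blocks: (2, 2), (2, 2), (2, 1)

λ = 2: successive nullity increments [3, 2] count blocks of size ≥ k; block sizes are [2, 2, 1].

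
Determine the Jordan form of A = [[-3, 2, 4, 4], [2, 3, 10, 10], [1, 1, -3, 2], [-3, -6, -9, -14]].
The characteristic polynomial is det(xI - A) = (x + 2)(x + 5)^3, so the eigenvalues are -5 (algebraic multiplicity 3), -2 (algebraic multiplicity 1).

For λ = -5: rank(A + 5I) = 2, rank((A + 5I)^2) = 1. The eigenspace has dimension 4 - 2 = 2, so there are 2 Jordan blocks; the rank sequence gives block sizes [2, 1].

For λ = -2: algebraic multiplicity 1 gives one 1×1 block.

Assembling the blocks gives the Jordan form J above.

J = [[-5, 1, 0, 0], [0, -5, 0, 0], [0, 0, -5, 0], [0, 0, 0, -2]]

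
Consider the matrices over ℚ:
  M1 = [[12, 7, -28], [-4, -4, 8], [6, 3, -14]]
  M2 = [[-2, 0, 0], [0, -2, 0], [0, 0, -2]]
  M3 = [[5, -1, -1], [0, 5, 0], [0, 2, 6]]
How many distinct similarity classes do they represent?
3 classes: {M1}, {M2}, {M3}

Characteristic polynomials: χ_{M1} = (x + 2)^3, χ_{M2} = (x + 2)^3, χ_{M3} = (x - 6)(x - 5)^2.

{M1}: invariant factors x + 2, (x + 2)^2.

{M2}: invariant factors x + 2, x + 2, x + 2.

{M3}: invariant factors (x - 6)(x - 5)^2.

Matrices are similar if and only if their invariant-factor lists agree; the partition into similarity classes is {M1}, {M2}, {M3}.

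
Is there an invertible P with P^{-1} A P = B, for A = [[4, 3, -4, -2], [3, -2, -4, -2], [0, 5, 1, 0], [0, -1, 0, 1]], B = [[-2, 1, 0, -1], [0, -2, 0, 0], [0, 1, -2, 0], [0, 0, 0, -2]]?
No.

trace(A) = 4 but trace(B) = -8. The trace is a similarity invariant, so A and B are not similar.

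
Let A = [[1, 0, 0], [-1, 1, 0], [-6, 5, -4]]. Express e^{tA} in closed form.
e^{tA} = [[e^{t}, 0, 0], [-t*e^{t}, e^{t}, 0], [(-(t + 1)*e^{5*t} + 1)*e^{-4*t}, e^{t} - e^{-4*t}, e^{-4*t}]]

A has Jordan form J = [[-4, 0, 0], [0, 1, 1], [0, 0, 1]] with A = PJP^{-1}, so e^{tA} = P e^{tJ} P^{-1}.

For a Jordan block J_k(λ), e^{tJ_k(λ)} = e^{λt} · (I + tN + t^2 N^2/2! + ... + t^{k-1} N^{k-1}/(k-1)!) where N is the nilpotent superdiagonal part.

Assembling the blocks and conjugating back gives the entries of e^{tA} as shown above.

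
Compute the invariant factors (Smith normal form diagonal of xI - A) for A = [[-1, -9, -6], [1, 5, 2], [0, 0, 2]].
x - 2, (x - 2)^2

The Jordan structure of A has elementary divisors (x - 2)^2, (x - 2). Arranging the block sizes at each eigenvalue in decreasing order and taking row products gives the invariant factors.

Invariant factors (smallest first, each dividing the next): x - 2, (x - 2)^2.

Check: the last factor (x - 2)^2 is the minimal polynomial, and the product (x - 2)^3 is the characteristic polynomial.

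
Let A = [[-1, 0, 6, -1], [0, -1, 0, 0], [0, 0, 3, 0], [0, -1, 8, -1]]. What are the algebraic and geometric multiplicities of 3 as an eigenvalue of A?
algebraic multiplicity 1, geometric multiplicity 1

The characteristic polynomial is (x - 3)(x + 1)^3, so the factor x - 3 appears with exponent 1: the algebraic multiplicity is 1.

rank(A - 3I) = 3, so the eigenspace has dimension 4 - 3 = 1: the geometric multiplicity is 1.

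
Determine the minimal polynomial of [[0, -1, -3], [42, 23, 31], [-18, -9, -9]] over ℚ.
The characteristic polynomial factors as (x - 6)^2(x - 2). The minimal polynomial is ∏(x - λ)^{k_λ} where k_λ is the size of the largest Jordan block at λ.

For λ = 2: rank(A - 2I) = 2, and the largest Jordan block has size 1 (the smallest k with rank((A - 2I)^k) = rank((A - 2I)^(k+1))).
For λ = 6: rank(A - 6I) = 2, and the largest Jordan block has size 2 (the smallest k with rank((A - 6I)^k) = rank((A - 6I)^(k+1))).

So m_A(x) = (x - 6)^2(x - 2).

m_A(x) = (x - 6)^2(x - 2)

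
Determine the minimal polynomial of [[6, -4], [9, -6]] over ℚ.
The characteristic polynomial factors as x^2. The minimal polynomial is ∏(x - λ)^{k_λ} where k_λ is the size of the largest Jordan block at λ.

For λ = 0: rank(A) = 1, and the largest Jordan block has size 2 (the smallest k with rank(A^k) = rank(A^(k+1))).

So m_A(x) = x^2.

m_A(x) = x^2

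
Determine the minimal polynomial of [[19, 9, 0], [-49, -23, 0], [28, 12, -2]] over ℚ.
The characteristic polynomial factors as (x + 2)^3. The minimal polynomial is ∏(x - λ)^{k_λ} where k_λ is the size of the largest Jordan block at λ.

For λ = -2: rank(A + 2I) = 1, and the largest Jordan block has size 2 (the smallest k with rank((A + 2I)^k) = rank((A + 2I)^(k+1))).

So m_A(x) = (x + 2)^2.

m_A(x) = (x + 2)^2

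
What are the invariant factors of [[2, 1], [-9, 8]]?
(x - 5)^2

The Jordan structure of A has elementary divisors (x - 5)^2. Arranging the block sizes at each eigenvalue in decreasing order and taking row products gives the invariant factors.

Invariant factors (smallest first, each dividing the next): (x - 5)^2.

Check: the last factor (x - 5)^2 is the minimal polynomial, and the product (x - 5)^2 is the characteristic polynomial.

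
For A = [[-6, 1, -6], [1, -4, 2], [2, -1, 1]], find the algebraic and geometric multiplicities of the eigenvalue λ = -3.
The characteristic polynomial is (x + 3)^3, so the factor x + 3 appears with exponent 3: the algebraic multiplicity is 3.

rank(A + 3I) = 2, so the eigenspace has dimension 3 - 2 = 1: the geometric multiplicity is 1.

Since 1 < 3, A is not diagonalizable.

algebraic multiplicity 3, geometric multiplicity 1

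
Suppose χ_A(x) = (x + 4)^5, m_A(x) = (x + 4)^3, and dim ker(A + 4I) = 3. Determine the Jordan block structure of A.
λ = -4: algebraic multiplicity 5 (exponent in χ_A), largest block size 3 (exponent in m_A), 3 blocks (geometric multiplicity). These force block sizes [3, 1, 1].

Jordan blocks: (-4, 3), (-4, 1), (-4, 1)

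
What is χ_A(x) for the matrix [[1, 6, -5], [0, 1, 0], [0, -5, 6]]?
xI - A = [[x - 1, -6, 5], [0, x - 1, 0], [0, 5, x - 6]].

Expanding det(xI - A) along the first row:
det(xI - A) = + (x - 1)·det([[x - 1, 0], [5, x - 6]]) - (-6)·det([[0, 0], [0, x - 6]]) + (5)·det([[0, x - 1], [0, 5]]).

Evaluating gives χ_A(x) = x^3 - 8x^2 + 13x - 6 = (x - 6)(x - 1)^2.

χ_A(x) = (x - 6)(x - 1)^2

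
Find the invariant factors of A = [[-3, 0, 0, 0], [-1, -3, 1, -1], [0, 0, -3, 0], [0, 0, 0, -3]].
x + 3, x + 3, (x + 3)^2

The Jordan structure of A has elementary divisors (x + 3)^2, (x + 3), (x + 3). Arranging the block sizes at each eigenvalue in decreasing order and taking row products gives the invariant factors.

Invariant factors (smallest first, each dividing the next): x + 3, x + 3, (x + 3)^2.

Check: the last factor (x + 3)^2 is the minimal polynomial, and the product (x + 3)^4 is the characteristic polynomial.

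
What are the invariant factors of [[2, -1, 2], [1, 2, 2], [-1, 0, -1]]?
(x - 1)^3

The Jordan structure of A has elementary divisors (x - 1)^3. Arranging the block sizes at each eigenvalue in decreasing order and taking row products gives the invariant factors.

Invariant factors (smallest first, each dividing the next): (x - 1)^3.

Check: the last factor (x - 1)^3 is the minimal polynomial, and the product (x - 1)^3 is the characteristic polynomial.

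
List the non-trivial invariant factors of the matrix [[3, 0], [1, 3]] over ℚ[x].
(x - 3)^2

The Jordan structure of A has elementary divisors (x - 3)^2. Arranging the block sizes at each eigenvalue in decreasing order and taking row products gives the invariant factors.

Invariant factors (smallest first, each dividing the next): (x - 3)^2.

Check: the last factor (x - 3)^2 is the minimal polynomial, and the product (x - 3)^2 is the characteristic polynomial.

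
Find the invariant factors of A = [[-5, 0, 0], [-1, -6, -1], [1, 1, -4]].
x + 5, (x + 5)^2

The Jordan structure of A has elementary divisors (x + 5)^2, (x + 5). Arranging the block sizes at each eigenvalue in decreasing order and taking row products gives the invariant factors.

Invariant factors (smallest first, each dividing the next): x + 5, (x + 5)^2.

Check: the last factor (x + 5)^2 is the minimal polynomial, and the product (x + 5)^3 is the characteristic polynomial.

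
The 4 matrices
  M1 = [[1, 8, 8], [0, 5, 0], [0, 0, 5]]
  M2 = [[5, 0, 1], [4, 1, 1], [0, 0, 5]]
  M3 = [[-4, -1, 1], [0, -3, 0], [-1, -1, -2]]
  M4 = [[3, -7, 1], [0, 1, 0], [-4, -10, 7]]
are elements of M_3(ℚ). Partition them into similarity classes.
3 classes: {M1}, {M2, M4}, {M3}

Characteristic polynomials: χ_{M1} = (x - 5)^2(x - 1), χ_{M2} = (x - 5)^2(x - 1), χ_{M3} = (x + 3)^3, χ_{M4} = (x - 5)^2(x - 1).

{M1}: invariant factors x - 5, (x - 5)(x - 1).

{M2, M4}: invariant factors (x - 5)^2(x - 1).

{M3}: invariant factors x + 3, (x + 3)^2.

Matrices are similar if and only if their invariant-factor lists agree; the partition into similarity classes is {M1}, {M2, M4}, {M3}.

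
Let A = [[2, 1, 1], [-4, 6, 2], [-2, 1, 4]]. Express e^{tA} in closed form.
e^{tA} = [[(-t^2 - 2*t + 1)*e^{4*t}, t*(t + 2)*e^{4*t}/2, t*e^{4*t}], [2*t*(-t - 2)*e^{4*t}, (t^2 + 2*t + 1)*e^{4*t}, 2*t*e^{4*t}], [-2*t*e^{4*t}, t*e^{4*t}, e^{4*t}]]

A has Jordan form J = [[4, 1, 0], [0, 4, 1], [0, 0, 4]] with A = PJP^{-1}, so e^{tA} = P e^{tJ} P^{-1}.

For a Jordan block J_k(λ), e^{tJ_k(λ)} = e^{λt} · (I + tN + t^2 N^2/2! + ... + t^{k-1} N^{k-1}/(k-1)!) where N is the nilpotent superdiagonal part.

Assembling the blocks and conjugating back gives the entries of e^{tA} as shown above.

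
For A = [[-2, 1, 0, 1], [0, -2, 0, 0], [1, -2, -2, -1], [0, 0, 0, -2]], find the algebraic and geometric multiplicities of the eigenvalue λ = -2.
algebraic multiplicity 4, geometric multiplicity 2

The characteristic polynomial is (x + 2)^4, so the factor x + 2 appears with exponent 4: the algebraic multiplicity is 4.

rank(A + 2I) = 2, so the eigenspace has dimension 4 - 2 = 2: the geometric multiplicity is 2.

Since 2 < 4, A is not diagonalizable.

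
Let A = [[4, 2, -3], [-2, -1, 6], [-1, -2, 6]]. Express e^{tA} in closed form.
A has Jordan form J = [[3, 1, 0], [0, 3, 0], [0, 0, 3]] with A = PJP^{-1}, so e^{tA} = P e^{tJ} P^{-1}.

For a Jordan block J_k(λ), e^{tJ_k(λ)} = e^{λt} · (I + tN + t^2 N^2/2! + ... + t^{k-1} N^{k-1}/(k-1)!) where N is the nilpotent superdiagonal part.

Assembling the blocks and conjugating back gives the entries of e^{tA} as shown above.

e^{tA} = [[(t + 1)*e^{3*t}, 2*t*e^{3*t}, -3*t*e^{3*t}], [-2*t*e^{3*t}, (1 - 4*t)*e^{3*t}, 6*t*e^{3*t}], [-t*e^{3*t}, -2*t*e^{3*t}, (3*t + 1)*e^{3*t}]]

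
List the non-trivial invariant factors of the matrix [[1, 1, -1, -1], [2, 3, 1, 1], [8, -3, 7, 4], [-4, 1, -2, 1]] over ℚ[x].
x - 3, (x - 3)^3

The Jordan structure of A has elementary divisors (x - 3)^3, (x - 3). Arranging the block sizes at each eigenvalue in decreasing order and taking row products gives the invariant factors.

Invariant factors (smallest first, each dividing the next): x - 3, (x - 3)^3.

Check: the last factor (x - 3)^3 is the minimal polynomial, and the product (x - 3)^4 is the characteristic polynomial.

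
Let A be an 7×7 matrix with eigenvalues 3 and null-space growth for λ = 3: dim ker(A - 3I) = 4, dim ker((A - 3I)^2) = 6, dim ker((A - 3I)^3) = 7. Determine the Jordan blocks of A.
λ = 3: successive nullity increments [4, 2, 1] count blocks of size ≥ k; block sizes are [3, 2, 1, 1].

Jordan blocks: (3, 3), (3, 2), (3, 1), (3, 1)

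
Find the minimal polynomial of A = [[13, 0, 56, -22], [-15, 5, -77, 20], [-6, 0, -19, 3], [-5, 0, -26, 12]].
m_A(x) = (x - 5)^3(x + 4)

The characteristic polynomial factors as (x - 5)^3(x + 4). The minimal polynomial is ∏(x - λ)^{k_λ} where k_λ is the size of the largest Jordan block at λ.

For λ = -4: rank(A + 4I) = 3, and the largest Jordan block has size 1 (the smallest k with rank((A + 4I)^k) = rank((A + 4I)^(k+1))).
For λ = 5: rank(A - 5I) = 3, and the largest Jordan block has size 3 (the smallest k with rank((A - 5I)^k) = rank((A - 5I)^(k+1))).

So m_A(x) = (x - 5)^3(x + 4).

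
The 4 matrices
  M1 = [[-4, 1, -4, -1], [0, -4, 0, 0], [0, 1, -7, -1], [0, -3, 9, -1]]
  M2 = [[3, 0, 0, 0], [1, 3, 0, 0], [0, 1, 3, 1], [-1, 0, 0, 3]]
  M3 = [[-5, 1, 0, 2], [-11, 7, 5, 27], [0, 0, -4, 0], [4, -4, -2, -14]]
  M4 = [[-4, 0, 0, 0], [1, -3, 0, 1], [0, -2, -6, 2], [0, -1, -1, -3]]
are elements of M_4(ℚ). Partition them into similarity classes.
2 classes: {M1, M3, M4}, {M2}

Characteristic polynomials: χ_{M1} = (x + 4)^4, χ_{M2} = (x - 3)^4, χ_{M3} = (x + 4)^4, χ_{M4} = (x + 4)^4.

{M1, M3, M4}: invariant factors x + 4, (x + 4)^3.

{M2}: invariant factors (x - 3)^2, (x - 3)^2.

Matrices are similar if and only if their invariant-factor lists agree; the partition into similarity classes is {M1, M3, M4}, {M2}.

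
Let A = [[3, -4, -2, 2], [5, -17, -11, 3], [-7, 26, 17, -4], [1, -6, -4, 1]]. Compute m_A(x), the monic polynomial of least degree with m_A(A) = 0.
m_A(x) = (x - 1)^2

The characteristic polynomial factors as (x - 1)^4. The minimal polynomial is ∏(x - λ)^{k_λ} where k_λ is the size of the largest Jordan block at λ.

For λ = 1: rank(A - I) = 2, and the largest Jordan block has size 2 (the smallest k with rank((A - I)^k) = rank((A - I)^(k+1))).

So m_A(x) = (x - 1)^2.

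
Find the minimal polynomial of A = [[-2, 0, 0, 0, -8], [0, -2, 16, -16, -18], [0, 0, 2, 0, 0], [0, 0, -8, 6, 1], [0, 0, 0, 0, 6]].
m_A(x) = (x - 6)^2(x - 2)(x + 2)

The characteristic polynomial factors as (x - 6)^2(x - 2)(x + 2)^2. The minimal polynomial is ∏(x - λ)^{k_λ} where k_λ is the size of the largest Jordan block at λ.

For λ = -2: rank(A + 2I) = 3, and the largest Jordan block has size 1 (the smallest k with rank((A + 2I)^k) = rank((A + 2I)^(k+1))).
For λ = 2: rank(A - 2I) = 4, and the largest Jordan block has size 1 (the smallest k with rank((A - 2I)^k) = rank((A - 2I)^(k+1))).
For λ = 6: rank(A - 6I) = 4, and the largest Jordan block has size 2 (the smallest k with rank((A - 6I)^k) = rank((A - 6I)^(k+1))).

So m_A(x) = (x - 6)^2(x - 2)(x + 2).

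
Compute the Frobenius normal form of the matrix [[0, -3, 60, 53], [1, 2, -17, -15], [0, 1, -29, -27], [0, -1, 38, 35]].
The invariant factors of A (the non-unit diagonal entries of the Smith normal form of xI - A over ℚ[x]) are (x^2 - 4x + 6)^2, each dividing the next. The characteristic polynomial is their product, (x^2 - 4x + 6)^2.

The rational canonical form is the block-diagonal matrix of companion matrices C(f_i):
R = [[0, 0, 0, -36], [1, 0, 0, 48], [0, 1, 0, -28], [0, 0, 1, 8]].

Note the characteristic polynomial does not split into linear factors over ℚ, so A has no Jordan form over ℚ; the rational canonical form exists over any field.

R = [[0, 0, 0, -36], [1, 0, 0, 48], [0, 1, 0, -28], [0, 0, 1, 8]]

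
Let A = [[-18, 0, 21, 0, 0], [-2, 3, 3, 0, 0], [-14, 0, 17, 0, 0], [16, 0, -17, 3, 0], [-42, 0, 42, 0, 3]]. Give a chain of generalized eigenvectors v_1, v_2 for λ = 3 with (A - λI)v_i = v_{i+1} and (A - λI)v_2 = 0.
We seek v_1 ∈ ker((A - 3I)^2) \ ker(A - 3I), then set v_{i+1} = (A - 3I) v_i.

One such chain is v_1 = [[1, 0, 1, 0, 2]]^T, v_2 = [[0, 1, 0, -1, 0]]^T. Check: (A - 3I) v_2 = [[0, 0, 0, 0, 0]]^T = 0.

v_1 = [[1, 0, 1, 0, 2]]^T, v_2 = [[0, 1, 0, -1, 0]]^T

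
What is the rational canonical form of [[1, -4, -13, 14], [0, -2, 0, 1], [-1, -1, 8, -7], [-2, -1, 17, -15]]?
R = [[0, 0, 0, -4], [1, 0, 0, -16], [0, 1, 0, -20], [0, 0, 1, -8]]

The invariant factors of A (the non-unit diagonal entries of the Smith normal form of xI - A over ℚ[x]) are (x^2 + 4x + 2)^2, each dividing the next. The characteristic polynomial is their product, (x^2 + 4x + 2)^2.

The rational canonical form is the block-diagonal matrix of companion matrices C(f_i):
R = [[0, 0, 0, -4], [1, 0, 0, -16], [0, 1, 0, -20], [0, 0, 1, -8]].

Note the characteristic polynomial does not split into linear factors over ℚ, so A has no Jordan form over ℚ; the rational canonical form exists over any field.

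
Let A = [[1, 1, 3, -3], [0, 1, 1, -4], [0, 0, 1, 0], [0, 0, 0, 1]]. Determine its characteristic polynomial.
xI - A = [[x - 1, -1, -3, 3], [0, x - 1, -1, 4], [0, 0, x - 1, 0], [0, 0, 0, x - 1]].

Expanding det(xI - A) along the first row:
det(xI - A) = + (x - 1)·det([[x - 1, -1, 4], [0, x - 1, 0], [0, 0, x - 1]]) - (-1)·det([[0, -1, 4], [0, x - 1, 0], [0, 0, x - 1]]) + (-3)·det([[0, x - 1, 4], [0, 0, 0], [0, 0, x - 1]]) - (3)·det([[0, x - 1, -1], [0, 0, x - 1], [0, 0, 0]]).

Evaluating gives χ_A(x) = x^4 - 4x^3 + 6x^2 - 4x + 1 = (x - 1)^4.

χ_A(x) = (x - 1)^4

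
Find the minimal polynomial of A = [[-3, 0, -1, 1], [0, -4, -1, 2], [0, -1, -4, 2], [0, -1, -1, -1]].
m_A(x) = (x + 3)^2

The characteristic polynomial factors as (x + 3)^4. The minimal polynomial is ∏(x - λ)^{k_λ} where k_λ is the size of the largest Jordan block at λ.

For λ = -3: rank(A + 3I) = 2, and the largest Jordan block has size 2 (the smallest k with rank((A + 3I)^k) = rank((A + 3I)^(k+1))).

So m_A(x) = (x + 3)^2.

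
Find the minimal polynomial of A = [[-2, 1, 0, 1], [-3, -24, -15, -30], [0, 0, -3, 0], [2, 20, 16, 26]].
m_A(x) = (x - 6)(x + 3)^3

The characteristic polynomial factors as (x - 6)(x + 3)^3. The minimal polynomial is ∏(x - λ)^{k_λ} where k_λ is the size of the largest Jordan block at λ.

For λ = -3: rank(A + 3I) = 3, and the largest Jordan block has size 3 (the smallest k with rank((A + 3I)^k) = rank((A + 3I)^(k+1))).
For λ = 6: rank(A - 6I) = 3, and the largest Jordan block has size 1 (the smallest k with rank((A - 6I)^k) = rank((A - 6I)^(k+1))).

So m_A(x) = (x - 6)(x + 3)^3.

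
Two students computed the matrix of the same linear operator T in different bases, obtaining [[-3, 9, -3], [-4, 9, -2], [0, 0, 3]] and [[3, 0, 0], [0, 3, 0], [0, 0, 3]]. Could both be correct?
No.

Both have characteristic polynomial (x - 3)^3, but the minimal polynomial of A is (x - 3)^2 while the minimal polynomial of B is x - 3. The minimal polynomial is a similarity invariant, so A and B are not similar.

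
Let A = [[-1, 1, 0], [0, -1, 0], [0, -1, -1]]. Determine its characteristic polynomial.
χ_A(x) = (x + 1)^3

xI - A = [[x + 1, -1, 0], [0, x + 1, 0], [0, 1, x + 1]].

Expanding det(xI - A) along the first row:
det(xI - A) = + (x + 1)·det([[x + 1, 0], [1, x + 1]]) - (-1)·det([[0, 0], [0, x + 1]]) + (0)·det([[0, x + 1], [0, 1]]).

Evaluating gives χ_A(x) = x^3 + 3x^2 + 3x + 1 = (x + 1)^3.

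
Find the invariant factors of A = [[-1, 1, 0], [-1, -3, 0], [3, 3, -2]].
x + 2, (x + 2)^2

The Jordan structure of A has elementary divisors (x + 2)^2, (x + 2). Arranging the block sizes at each eigenvalue in decreasing order and taking row products gives the invariant factors.

Invariant factors (smallest first, each dividing the next): x + 2, (x + 2)^2.

Check: the last factor (x + 2)^2 is the minimal polynomial, and the product (x + 2)^3 is the characteristic polynomial.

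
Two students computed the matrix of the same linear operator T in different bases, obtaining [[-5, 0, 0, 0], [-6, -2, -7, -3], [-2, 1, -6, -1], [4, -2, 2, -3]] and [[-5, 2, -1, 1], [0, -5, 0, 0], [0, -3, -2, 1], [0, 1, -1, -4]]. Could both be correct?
No.

Both have characteristic polynomial (x + 3)^2(x + 5)^2, but the minimal polynomial of A is (x + 3)^2(x + 5) while the minimal polynomial of B is (x + 3)^2(x + 5)^2. The minimal polynomial is a similarity invariant, so A and B are not similar.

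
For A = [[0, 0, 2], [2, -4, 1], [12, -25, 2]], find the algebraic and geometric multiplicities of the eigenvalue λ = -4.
algebraic multiplicity 1, geometric multiplicity 1

The characteristic polynomial is (x - 1)^2(x + 4), so the factor x + 4 appears with exponent 1: the algebraic multiplicity is 1.

rank(A + 4I) = 2, so the eigenspace has dimension 3 - 2 = 1: the geometric multiplicity is 1.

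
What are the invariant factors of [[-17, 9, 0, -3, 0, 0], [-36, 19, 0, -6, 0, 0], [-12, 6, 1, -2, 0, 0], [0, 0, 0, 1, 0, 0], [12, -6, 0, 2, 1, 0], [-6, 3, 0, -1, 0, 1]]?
x - 1, x - 1, x - 1, x - 1, (x - 1)^2

The Jordan structure of A has elementary divisors (x - 1)^2, (x - 1), (x - 1), (x - 1), (x - 1). Arranging the block sizes at each eigenvalue in decreasing order and taking row products gives the invariant factors.

Invariant factors (smallest first, each dividing the next): x - 1, x - 1, x - 1, x - 1, (x - 1)^2.

Check: the last factor (x - 1)^2 is the minimal polynomial, and the product (x - 1)^6 is the characteristic polynomial.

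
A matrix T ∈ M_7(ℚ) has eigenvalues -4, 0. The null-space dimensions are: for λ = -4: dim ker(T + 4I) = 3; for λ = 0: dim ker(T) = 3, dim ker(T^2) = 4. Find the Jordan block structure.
Jordan blocks: (-4, 1), (-4, 1), (-4, 1), (0, 2), (0, 1), (0, 1)

λ = -4: successive nullity increments [3] count blocks of size ≥ k; block sizes are [1, 1, 1].
λ = 0: successive nullity increments [3, 1] count blocks of size ≥ k; block sizes are [2, 1, 1].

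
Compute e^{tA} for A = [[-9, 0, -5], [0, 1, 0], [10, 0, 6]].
e^{tA} = [[-e^{t} + 2*e^{-4*t}, 0, -e^{t} + e^{-4*t}], [0, e^{t}, 0], [2*e^{t} - 2*e^{-4*t}, 0, 2*e^{t} - e^{-4*t}]]

A has Jordan form J = [[-4, 0, 0], [0, 1, 0], [0, 0, 1]] with A = PJP^{-1}, so e^{tA} = P e^{tJ} P^{-1}.

For a Jordan block J_k(λ), e^{tJ_k(λ)} = e^{λt} · (I + tN + t^2 N^2/2! + ... + t^{k-1} N^{k-1}/(k-1)!) where N is the nilpotent superdiagonal part.

Assembling the blocks and conjugating back gives the entries of e^{tA} as shown above.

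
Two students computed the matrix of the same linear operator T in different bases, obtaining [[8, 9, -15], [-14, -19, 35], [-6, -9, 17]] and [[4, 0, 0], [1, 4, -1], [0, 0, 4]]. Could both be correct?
trace(A) = 6 but trace(B) = 12. The trace is a similarity invariant, so A and B are not similar.

No.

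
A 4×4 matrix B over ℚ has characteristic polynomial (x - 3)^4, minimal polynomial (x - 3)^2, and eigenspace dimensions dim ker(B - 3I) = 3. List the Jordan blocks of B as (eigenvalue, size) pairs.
λ = 3: algebraic multiplicity 4 (exponent in χ_B), largest block size 2 (exponent in m_B), 3 blocks (geometric multiplicity). These force block sizes [2, 1, 1].

Jordan blocks: (3, 2), (3, 1), (3, 1)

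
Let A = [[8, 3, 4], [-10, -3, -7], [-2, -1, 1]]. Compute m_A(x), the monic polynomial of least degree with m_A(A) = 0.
The characteristic polynomial factors as (x - 2)^3. The minimal polynomial is ∏(x - λ)^{k_λ} where k_λ is the size of the largest Jordan block at λ.

For λ = 2: rank(A - 2I) = 2, and the largest Jordan block has size 3 (the smallest k with rank((A - 2I)^k) = rank((A - 2I)^(k+1))).

So m_A(x) = (x - 2)^3.

m_A(x) = (x - 2)^3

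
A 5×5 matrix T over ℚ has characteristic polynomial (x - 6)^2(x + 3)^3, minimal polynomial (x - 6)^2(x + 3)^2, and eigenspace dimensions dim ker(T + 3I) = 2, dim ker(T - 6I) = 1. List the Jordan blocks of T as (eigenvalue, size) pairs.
Jordan blocks: (-3, 2), (-3, 1), (6, 2)

λ = -3: algebraic multiplicity 3 (exponent in χ_T), largest block size 2 (exponent in m_T), 2 blocks (geometric multiplicity). These force block sizes [2, 1].
λ = 6: algebraic multiplicity 2 (exponent in χ_T), largest block size 2 (exponent in m_T), 1 block (geometric multiplicity). This forces block sizes [2].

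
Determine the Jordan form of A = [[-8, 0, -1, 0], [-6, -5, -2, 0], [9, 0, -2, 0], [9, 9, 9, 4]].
The characteristic polynomial is det(xI - A) = (x - 4)(x + 5)^3, so the eigenvalues are -5 (algebraic multiplicity 3), 4 (algebraic multiplicity 1).

For λ = -5: rank(A + 5I) = 2, rank((A + 5I)^2) = 1. The eigenspace has dimension 4 - 2 = 2, so there are 2 Jordan blocks; the rank sequence gives block sizes [2, 1].

For λ = 4: algebraic multiplicity 1 gives one 1×1 block.

Assembling the blocks gives the Jordan form J above.

J = [[-5, 1, 0, 0], [0, -5, 0, 0], [0, 0, -5, 0], [0, 0, 0, 4]]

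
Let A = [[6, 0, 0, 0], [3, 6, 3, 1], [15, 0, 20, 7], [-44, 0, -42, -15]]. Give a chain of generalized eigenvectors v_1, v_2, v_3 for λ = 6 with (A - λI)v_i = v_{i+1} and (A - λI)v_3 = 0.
v_1 = [[1, 1, -1, 0]]^T, v_2 = [[0, 0, 1, -2]]^T, v_3 = [[0, 1, 0, 0]]^T

We seek v_1 ∈ ker((A - 6I)^3) \ ker((A - 6I)^2), then set v_{i+1} = (A - 6I) v_i.

One such chain is v_1 = [[1, 1, -1, 0]]^T, v_2 = [[0, 0, 1, -2]]^T, v_3 = [[0, 1, 0, 0]]^T. Check: (A - 6I) v_3 = [[0, 0, 0, 0]]^T = 0.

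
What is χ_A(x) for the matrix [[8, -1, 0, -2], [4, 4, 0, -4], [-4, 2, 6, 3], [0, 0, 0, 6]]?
xI - A = [[x - 8, 1, 0, 2], [-4, x - 4, 0, 4], [4, -2, x - 6, -3], [0, 0, 0, x - 6]].

Expanding det(xI - A) along the first row:
det(xI - A) = + (x - 8)·det([[x - 4, 0, 4], [-2, x - 6, -3], [0, 0, x - 6]]) - (1)·det([[-4, 0, 4], [4, x - 6, -3], [0, 0, x - 6]]) + (0)·det([[-4, x - 4, 4], [4, -2, -3], [0, 0, x - 6]]) - (2)·det([[-4, x - 4, 0], [4, -2, x - 6], [0, 0, 0]]).

Evaluating gives χ_A(x) = x^4 - 24x^3 + 216x^2 - 864x + 1296 = (x - 6)^4.

χ_A(x) = (x - 6)^4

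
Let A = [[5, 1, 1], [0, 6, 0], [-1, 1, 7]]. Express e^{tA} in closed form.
e^{tA} = [[(1 - t)*e^{6*t}, t*e^{6*t}, t*e^{6*t}], [0, e^{6*t}, 0], [-t*e^{6*t}, t*e^{6*t}, (t + 1)*e^{6*t}]]

A has Jordan form J = [[6, 1, 0], [0, 6, 0], [0, 0, 6]] with A = PJP^{-1}, so e^{tA} = P e^{tJ} P^{-1}.

For a Jordan block J_k(λ), e^{tJ_k(λ)} = e^{λt} · (I + tN + t^2 N^2/2! + ... + t^{k-1} N^{k-1}/(k-1)!) where N is the nilpotent superdiagonal part.

Assembling the blocks and conjugating back gives the entries of e^{tA} as shown above.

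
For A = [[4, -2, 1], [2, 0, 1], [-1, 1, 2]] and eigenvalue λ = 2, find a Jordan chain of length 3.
v_1 = [[0, 1, 2]]^T, v_2 = [[0, 0, 1]]^T, v_3 = [[1, 1, 0]]^T

We seek v_1 ∈ ker((A - 2I)^3) \ ker((A - 2I)^2), then set v_{i+1} = (A - 2I) v_i.

One such chain is v_1 = [[0, 1, 2]]^T, v_2 = [[0, 0, 1]]^T, v_3 = [[1, 1, 0]]^T. Check: (A - 2I) v_3 = [[0, 0, 0]]^T = 0.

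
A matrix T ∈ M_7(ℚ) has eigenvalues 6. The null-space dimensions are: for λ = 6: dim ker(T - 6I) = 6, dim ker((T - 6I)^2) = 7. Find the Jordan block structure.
Jordan blocks: (6, 2), (6, 1), (6, 1), (6, 1), (6, 1), (6, 1)

λ = 6: successive nullity increments [6, 1] count blocks of size ≥ k; block sizes are [2, 1, 1, 1, 1, 1].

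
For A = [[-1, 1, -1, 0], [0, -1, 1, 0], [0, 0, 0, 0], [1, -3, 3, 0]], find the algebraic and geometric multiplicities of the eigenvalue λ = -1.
algebraic multiplicity 2, geometric multiplicity 1

The characteristic polynomial is x^2(x + 1)^2, so the factor x + 1 appears with exponent 2: the algebraic multiplicity is 2.

rank(A + I) = 3, so the eigenspace has dimension 4 - 3 = 1: the geometric multiplicity is 1.

Since 1 < 2, A is not diagonalizable.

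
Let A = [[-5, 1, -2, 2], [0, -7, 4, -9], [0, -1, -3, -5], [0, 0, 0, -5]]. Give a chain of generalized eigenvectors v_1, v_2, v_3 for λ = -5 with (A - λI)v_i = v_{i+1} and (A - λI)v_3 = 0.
We seek v_1 ∈ ker((A + 5I)^3) \ ker((A + 5I)^2), then set v_{i+1} = (A + 5I) v_i.

One such chain is v_1 = [[1, 3, 3, 1]]^T, v_2 = [[-1, -3, -2, 0]]^T, v_3 = [[1, -2, -1, 0]]^T. Check: (A + 5I) v_3 = [[0, 0, 0, 0]]^T = 0.

v_1 = [[1, 3, 3, 1]]^T, v_2 = [[-1, -3, -2, 0]]^T, v_3 = [[1, -2, -1, 0]]^T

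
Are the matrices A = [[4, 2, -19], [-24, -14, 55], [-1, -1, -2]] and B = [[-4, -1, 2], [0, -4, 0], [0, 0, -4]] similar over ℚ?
Both have characteristic polynomial (x + 4)^3, but the minimal polynomial of A is (x + 4)^3 while the minimal polynomial of B is (x + 4)^2. The minimal polynomial is a similarity invariant, so A and B are not similar.

No.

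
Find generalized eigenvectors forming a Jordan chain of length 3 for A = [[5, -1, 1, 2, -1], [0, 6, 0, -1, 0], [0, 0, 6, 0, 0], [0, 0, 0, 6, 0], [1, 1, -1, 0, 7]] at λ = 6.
We seek v_1 ∈ ker((A - 6I)^3) \ ker((A - 6I)^2), then set v_{i+1} = (A - 6I) v_i.

One such chain is v_1 = [[0, -1, 1, -1, 2]]^T, v_2 = [[-2, 1, 0, 0, 0]]^T, v_3 = [[1, 0, 0, 0, -1]]^T. Check: (A - 6I) v_3 = [[0, 0, 0, 0, 0]]^T = 0.

v_1 = [[0, -1, 1, -1, 2]]^T, v_2 = [[-2, 1, 0, 0, 0]]^T, v_3 = [[1, 0, 0, 0, -1]]^T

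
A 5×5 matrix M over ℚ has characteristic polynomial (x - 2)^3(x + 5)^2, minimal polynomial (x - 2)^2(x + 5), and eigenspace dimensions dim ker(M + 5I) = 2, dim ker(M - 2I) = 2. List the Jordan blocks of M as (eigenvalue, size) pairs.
λ = -5: algebraic multiplicity 2 (exponent in χ_M), largest block size 1 (exponent in m_M), 2 blocks (geometric multiplicity). These force block sizes [1, 1].
λ = 2: algebraic multiplicity 3 (exponent in χ_M), largest block size 2 (exponent in m_M), 2 blocks (geometric multiplicity). These force block sizes [2, 1].

Jordan blocks: (-5, 1), (-5, 1), (2, 2), (2, 1)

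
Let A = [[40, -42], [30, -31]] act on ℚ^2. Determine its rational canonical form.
R = [[0, -20], [1, 9]]

The invariant factors of A (the non-unit diagonal entries of the Smith normal form of xI - A over ℚ[x]) are (x - 5)(x - 4), each dividing the next. The characteristic polynomial is their product, (x - 5)(x - 4).

The rational canonical form is the block-diagonal matrix of companion matrices C(f_i):
R = [[0, -20], [1, 9]].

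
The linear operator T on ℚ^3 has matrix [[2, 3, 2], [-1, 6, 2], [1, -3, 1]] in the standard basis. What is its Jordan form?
J = [[3, 1, 0], [0, 3, 0], [0, 0, 3]]

The characteristic polynomial is det(xI - A) = (x - 3)^3, so the eigenvalues are 3 (algebraic multiplicity 3).

For λ = 3: rank(A - 3I) = 1, rank((A - 3I)^2) = 0. The eigenspace has dimension 3 - 1 = 2, so there are 2 Jordan blocks; the rank sequence gives block sizes [2, 1].

Assembling the blocks gives the Jordan form J above.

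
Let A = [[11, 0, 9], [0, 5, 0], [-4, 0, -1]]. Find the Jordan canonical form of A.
J = [[5, 1, 0], [0, 5, 0], [0, 0, 5]]

The characteristic polynomial is det(xI - A) = (x - 5)^3, so the eigenvalues are 5 (algebraic multiplicity 3).

For λ = 5: rank(A - 5I) = 1, rank((A - 5I)^2) = 0. The eigenspace has dimension 3 - 1 = 2, so there are 2 Jordan blocks; the rank sequence gives block sizes [2, 1].

Assembling the blocks gives the Jordan form J above.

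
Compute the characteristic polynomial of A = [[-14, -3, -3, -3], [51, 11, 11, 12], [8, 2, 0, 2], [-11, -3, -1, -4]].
χ_A(x) = (x + 1)(x + 2)^3

xI - A = [[x + 14, 3, 3, 3], [-51, x - 11, -11, -12], [-8, -2, x, -2], [11, 3, 1, x + 4]].

Expanding det(xI - A) along the first row:
det(xI - A) = + (x + 14)·det([[x - 11, -11, -12], [-2, x, -2], [3, 1, x + 4]]) - (3)·det([[-51, -11, -12], [-8, x, -2], [11, 1, x + 4]]) + (3)·det([[-51, x - 11, -12], [-8, -2, -2], [11, 3, x + 4]]) - (3)·det([[-51, x - 11, -11], [-8, -2, x], [11, 3, 1]]).

Evaluating gives χ_A(x) = x^4 + 7x^3 + 18x^2 + 20x + 8 = (x + 1)(x + 2)^3.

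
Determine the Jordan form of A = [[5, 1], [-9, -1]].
The characteristic polynomial is det(xI - A) = (x - 2)^2, so the eigenvalues are 2 (algebraic multiplicity 2).

For λ = 2: rank(A - 2I) = 1, rank((A - 2I)^2) = 0. The eigenspace has dimension 2 - 1 = 1, so there is 1 Jordan block; the rank sequence gives block sizes [2].

Assembling the blocks gives the Jordan form J above.

J = [[2, 1], [0, 2]]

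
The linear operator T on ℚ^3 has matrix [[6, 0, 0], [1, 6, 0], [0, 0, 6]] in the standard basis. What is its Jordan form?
J = [[6, 1, 0], [0, 6, 0], [0, 0, 6]]

The characteristic polynomial is det(xI - A) = (x - 6)^3, so the eigenvalues are 6 (algebraic multiplicity 3).

For λ = 6: rank(A - 6I) = 1, rank((A - 6I)^2) = 0. The eigenspace has dimension 3 - 1 = 2, so there are 2 Jordan blocks; the rank sequence gives block sizes [2, 1].

Assembling the blocks gives the Jordan form J above.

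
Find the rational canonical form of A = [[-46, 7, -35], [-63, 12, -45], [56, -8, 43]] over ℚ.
The invariant factors of A (the non-unit diagonal entries of the Smith normal form of xI - A over ℚ[x]) are x - 3, (x - 3)^2, each dividing the next. The characteristic polynomial is their product, (x - 3)^3.

The rational canonical form is the block-diagonal matrix of companion matrices C(f_i):
R = [[3, 0, 0], [0, 0, -9], [0, 1, 6]].

R = [[3, 0, 0], [0, 0, -9], [0, 1, 6]]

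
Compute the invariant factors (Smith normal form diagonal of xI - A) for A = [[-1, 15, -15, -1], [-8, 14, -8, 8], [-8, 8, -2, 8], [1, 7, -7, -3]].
The Jordan structure of A has elementary divisors (x + 2)^2, (x - 6), (x - 6). Arranging the block sizes at each eigenvalue in decreasing order and taking row products gives the invariant factors.

Invariant factors (smallest first, each dividing the next): x - 6, (x - 6)(x + 2)^2.

Check: the last factor (x - 6)(x + 2)^2 is the minimal polynomial, and the product (x - 6)^2(x + 2)^2 is the characteristic polynomial.

x - 6, (x - 6)(x + 2)^2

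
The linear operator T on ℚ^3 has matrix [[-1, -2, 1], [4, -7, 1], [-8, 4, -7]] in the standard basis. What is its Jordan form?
J = [[-5, 1, 0], [0, -5, 0], [0, 0, -5]]

The characteristic polynomial is det(xI - A) = (x + 5)^3, so the eigenvalues are -5 (algebraic multiplicity 3).

For λ = -5: rank(A + 5I) = 1, rank((A + 5I)^2) = 0. The eigenspace has dimension 3 - 1 = 2, so there are 2 Jordan blocks; the rank sequence gives block sizes [2, 1].

Assembling the blocks gives the Jordan form J above.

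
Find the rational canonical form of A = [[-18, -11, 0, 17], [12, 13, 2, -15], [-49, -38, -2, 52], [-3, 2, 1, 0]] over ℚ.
The invariant factors of A (the non-unit diagonal entries of the Smith normal form of xI - A over ℚ[x]) are (x + 3)(x + 4)(x^2 + 1), each dividing the next. The characteristic polynomial is their product, (x + 3)(x + 4)(x^2 + 1).

The rational canonical form is the block-diagonal matrix of companion matrices C(f_i):
R = [[0, 0, 0, -12], [1, 0, 0, -7], [0, 1, 0, -13], [0, 0, 1, -7]].

Note the characteristic polynomial does not split into linear factors over ℚ, so A has no Jordan form over ℚ; the rational canonical form exists over any field.

R = [[0, 0, 0, -12], [1, 0, 0, -7], [0, 1, 0, -13], [0, 0, 1, -7]]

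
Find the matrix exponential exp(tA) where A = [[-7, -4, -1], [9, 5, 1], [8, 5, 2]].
A has Jordan form J = [[0, 1, 0], [0, 0, 1], [0, 0, 0]] with A = PJP^{-1}, so e^{tA} = P e^{tJ} P^{-1}.

For a Jordan block J_k(λ), e^{tJ_k(λ)} = e^{λt} · (I + tN + t^2 N^2/2! + ... + t^{k-1} N^{k-1}/(k-1)!) where N is the nilpotent superdiagonal part.

Assembling the blocks and conjugating back gives the entries of e^{tA} as shown above.

e^{tA} = [[5*t^2/2 - 7*t + 1, t*(3*t - 8)/2, t*(t/2 - 1)], [t*(9 - 5*t), -3*t^2 + 5*t + 1, t*(1 - t)], [t*(5*t + 16)/2, t*(3*t + 10)/2, t^2/2 + 2*t + 1]]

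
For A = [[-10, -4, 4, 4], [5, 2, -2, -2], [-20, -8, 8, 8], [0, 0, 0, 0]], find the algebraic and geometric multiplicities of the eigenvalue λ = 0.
The characteristic polynomial is x^4, so the factor x appears with exponent 4: the algebraic multiplicity is 4.

rank(A) = 1, so the eigenspace has dimension 4 - 1 = 3: the geometric multiplicity is 3.

Since 3 < 4, A is not diagonalizable.

algebraic multiplicity 4, geometric multiplicity 3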